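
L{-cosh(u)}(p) -p/(p^2 - 1)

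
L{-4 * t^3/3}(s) -8/s^4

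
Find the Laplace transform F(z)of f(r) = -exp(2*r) -1/(z - 2)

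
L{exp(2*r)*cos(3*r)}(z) (z - 2)/((z - 2)^2 + 9)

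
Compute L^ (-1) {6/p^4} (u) u^3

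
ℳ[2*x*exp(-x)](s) 2*gamma(s + 1)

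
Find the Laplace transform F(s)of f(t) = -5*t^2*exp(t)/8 -5/(4*(s - 1)^3)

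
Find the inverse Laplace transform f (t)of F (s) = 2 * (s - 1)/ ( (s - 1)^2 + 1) 2 * exp (t) * cos (t)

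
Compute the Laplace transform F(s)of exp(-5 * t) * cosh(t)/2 (s + 5)/(2 * ((s + 5)^2 - 1))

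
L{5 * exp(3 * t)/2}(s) 5/(2 * (s - 3))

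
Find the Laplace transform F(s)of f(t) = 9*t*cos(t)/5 9*(s^2 - 1)/(5*(s^2 + 1)^2)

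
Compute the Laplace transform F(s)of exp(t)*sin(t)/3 1/(3*((s - 1)^2 + 1))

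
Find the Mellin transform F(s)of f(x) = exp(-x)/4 gamma(s)/4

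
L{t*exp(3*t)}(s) (s - 3)^(-2)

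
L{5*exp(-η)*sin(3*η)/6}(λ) 5/(2*((λ+1)^2+9))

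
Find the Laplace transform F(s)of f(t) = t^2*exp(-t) 2/(s + 1)^3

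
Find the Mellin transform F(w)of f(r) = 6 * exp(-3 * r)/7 6 * gamma(w)/(7 * 3^w)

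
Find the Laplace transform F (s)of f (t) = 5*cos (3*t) 5*s/ (s^2+9)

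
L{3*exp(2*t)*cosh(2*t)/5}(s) 3*(s - 2)/(5*s*(s - 4))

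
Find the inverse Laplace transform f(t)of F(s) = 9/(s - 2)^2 9 * t * exp(2 * t)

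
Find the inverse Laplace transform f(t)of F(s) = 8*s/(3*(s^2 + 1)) 8*cos(t)/3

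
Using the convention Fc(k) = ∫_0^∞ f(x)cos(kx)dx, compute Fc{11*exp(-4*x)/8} 11/(2*(k^2 + 16))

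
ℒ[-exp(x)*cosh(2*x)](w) (1 - w)/((w - 1)^2 - 4)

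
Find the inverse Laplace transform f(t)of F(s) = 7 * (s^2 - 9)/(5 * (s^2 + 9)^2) 7 * t * cos(3 * t)/5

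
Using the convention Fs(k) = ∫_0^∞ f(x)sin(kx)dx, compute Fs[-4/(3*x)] -2*pi/3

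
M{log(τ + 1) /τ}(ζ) -pi*csc(pi*ζ) /(ζ - 1) 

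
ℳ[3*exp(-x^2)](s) 3*gamma(s/2) /2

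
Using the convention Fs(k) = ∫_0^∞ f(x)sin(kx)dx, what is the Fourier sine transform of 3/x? 3 * pi/2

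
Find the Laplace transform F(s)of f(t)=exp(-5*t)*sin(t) 1/((s+5)^2+1)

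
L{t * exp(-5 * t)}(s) (s + 5)^(-2)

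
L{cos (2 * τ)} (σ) σ/ (σ^2 + 4)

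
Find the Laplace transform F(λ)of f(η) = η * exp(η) (λ - 1)^(-2)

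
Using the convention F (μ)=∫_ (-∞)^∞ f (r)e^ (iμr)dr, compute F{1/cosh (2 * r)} pi/ (2 * cosh (pi * μ/4))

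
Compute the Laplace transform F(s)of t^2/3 2/(3*s^3)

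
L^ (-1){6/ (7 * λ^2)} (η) 6 * η/7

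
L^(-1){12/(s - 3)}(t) 12*exp(3*t)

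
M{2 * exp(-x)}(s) 2 * gamma(s)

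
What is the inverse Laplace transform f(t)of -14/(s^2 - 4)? -7*sinh(2*t)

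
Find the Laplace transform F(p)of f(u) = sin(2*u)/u atan(2/p)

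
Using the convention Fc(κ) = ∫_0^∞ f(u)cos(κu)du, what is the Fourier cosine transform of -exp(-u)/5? -1/(5*κ^2 + 5)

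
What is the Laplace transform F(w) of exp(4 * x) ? 1/(w - 4) 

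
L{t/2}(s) 1/(2*s^2)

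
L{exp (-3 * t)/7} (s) 1/ (7 * (s + 3))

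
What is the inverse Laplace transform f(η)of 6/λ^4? η^3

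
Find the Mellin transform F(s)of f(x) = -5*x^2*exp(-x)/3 -5*gamma(s + 2)/3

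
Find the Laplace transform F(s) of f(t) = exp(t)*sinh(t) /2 1/(2*s*(s - 2) ) 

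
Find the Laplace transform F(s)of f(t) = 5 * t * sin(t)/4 5 * s/(2 * (s^2 + 1)^2)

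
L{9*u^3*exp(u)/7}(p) 54/(7*(p - 1)^4)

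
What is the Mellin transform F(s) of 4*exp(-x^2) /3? 2*gamma(s/2) /3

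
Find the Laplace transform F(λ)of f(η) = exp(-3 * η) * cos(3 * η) (λ + 3)/((λ + 3)^2 + 9)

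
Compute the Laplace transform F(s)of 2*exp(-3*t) 2/(s + 3)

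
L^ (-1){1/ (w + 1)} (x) exp (-x)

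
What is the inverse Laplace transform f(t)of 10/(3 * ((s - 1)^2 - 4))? 5 * exp(t) * sinh(2 * t)/3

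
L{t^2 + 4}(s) 4/s + 2/s^3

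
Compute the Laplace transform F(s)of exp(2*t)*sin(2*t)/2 1/((s - 2)^2 + 4)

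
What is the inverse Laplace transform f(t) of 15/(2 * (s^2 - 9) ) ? 5 * sinh(3 * t) /2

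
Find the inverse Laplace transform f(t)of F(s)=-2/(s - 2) -2*exp(2*t)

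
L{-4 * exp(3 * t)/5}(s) -4/(5 * s - 15)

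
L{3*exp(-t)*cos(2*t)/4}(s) 3*(s + 1)/(4*((s + 1)^2 + 4))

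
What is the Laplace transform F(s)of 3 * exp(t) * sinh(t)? 3/(s * (s - 2))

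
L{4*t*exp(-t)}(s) 4/(s + 1)^2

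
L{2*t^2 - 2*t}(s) 4/s^3 - 2/s^2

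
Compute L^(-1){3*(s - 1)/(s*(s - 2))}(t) 3*exp(t)*cosh(t)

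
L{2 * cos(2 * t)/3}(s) 2 * s/(3 * (s^2 + 4))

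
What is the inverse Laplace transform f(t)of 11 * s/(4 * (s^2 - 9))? 11 * cosh(3 * t)/4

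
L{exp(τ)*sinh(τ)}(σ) 1/(σ*(σ - 2))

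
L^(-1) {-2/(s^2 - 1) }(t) -2*sinh(t) 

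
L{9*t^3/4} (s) 27/ (2*s^4)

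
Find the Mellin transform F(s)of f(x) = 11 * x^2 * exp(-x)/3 11 * gamma(s + 2)/3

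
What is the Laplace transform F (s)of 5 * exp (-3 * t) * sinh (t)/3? 5/ (3 * ( (s+3)^2 - 1))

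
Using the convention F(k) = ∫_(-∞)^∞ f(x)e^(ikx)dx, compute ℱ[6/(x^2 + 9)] 2 * pi * exp(-3 * Abs(k))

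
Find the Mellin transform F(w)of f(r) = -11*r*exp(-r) -11*gamma(w + 1)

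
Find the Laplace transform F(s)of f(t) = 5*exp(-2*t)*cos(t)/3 5*(s+2)/(3*((s+2)^2+1))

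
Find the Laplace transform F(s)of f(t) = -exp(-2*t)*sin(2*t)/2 -1/((s + 2)^2 + 4)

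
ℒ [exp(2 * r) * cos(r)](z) (z - 2)/((z - 2)^2 + 1)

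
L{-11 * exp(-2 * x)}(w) -11/(w + 2)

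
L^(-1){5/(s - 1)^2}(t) 5*t*exp(t)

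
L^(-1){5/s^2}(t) 5 * t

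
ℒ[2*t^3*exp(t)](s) 12/(s - 1)^4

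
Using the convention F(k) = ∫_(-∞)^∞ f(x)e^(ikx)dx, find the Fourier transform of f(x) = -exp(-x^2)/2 -sqrt(pi)*exp(-k^2/4)/2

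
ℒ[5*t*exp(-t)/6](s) 5/(6*(s+1)^2)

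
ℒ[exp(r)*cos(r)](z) (z - 1)/((z - 1)^2+1)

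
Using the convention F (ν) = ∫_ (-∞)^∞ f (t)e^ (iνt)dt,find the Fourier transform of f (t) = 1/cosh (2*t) pi/ (2*cosh (pi*ν/4))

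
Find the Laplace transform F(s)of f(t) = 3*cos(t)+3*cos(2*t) 3*s/(s^2+1)+3*s/(s^2+4)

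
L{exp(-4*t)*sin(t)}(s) 1/((s + 4)^2 + 1)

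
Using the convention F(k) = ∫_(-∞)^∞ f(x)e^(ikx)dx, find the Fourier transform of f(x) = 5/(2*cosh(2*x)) 5*pi/(4*cosh(pi*k/4))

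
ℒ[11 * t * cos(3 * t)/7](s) 11 * (s^2 - 9)/(7 * (s^2 + 9)^2)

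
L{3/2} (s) 3/ (2*s)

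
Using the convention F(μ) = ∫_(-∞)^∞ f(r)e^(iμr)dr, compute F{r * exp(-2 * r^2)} sqrt(2) * I * sqrt(pi) * μ * exp(-μ^2/8)/8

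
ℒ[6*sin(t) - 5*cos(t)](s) 6/(s^2 + 1) - 5*s/(s^2 + 1)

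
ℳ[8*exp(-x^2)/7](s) 4*gamma(s/2)/7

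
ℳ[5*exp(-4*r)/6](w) 5*gamma(w)/(6*2^(2*w))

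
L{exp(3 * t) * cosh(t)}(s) (s - 3)/((s - 3)^2 - 1)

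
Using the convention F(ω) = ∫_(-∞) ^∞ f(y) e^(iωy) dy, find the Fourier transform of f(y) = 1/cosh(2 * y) pi/(2 * cosh(pi * ω/4) ) 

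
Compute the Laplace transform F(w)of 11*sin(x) 11/(w^2 + 1)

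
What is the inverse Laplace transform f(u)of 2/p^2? 2 * u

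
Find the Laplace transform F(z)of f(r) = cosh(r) z/(z^2 - 1)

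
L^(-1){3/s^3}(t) 3*t^2/2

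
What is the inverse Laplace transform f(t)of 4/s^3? 2*t^2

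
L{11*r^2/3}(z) 22/(3*z^3)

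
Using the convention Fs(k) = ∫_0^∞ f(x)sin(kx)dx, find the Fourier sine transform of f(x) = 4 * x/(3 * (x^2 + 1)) 2 * pi * exp(-k)/3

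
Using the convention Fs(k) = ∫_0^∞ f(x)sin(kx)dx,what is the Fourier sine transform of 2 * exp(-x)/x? 2 * atan(k)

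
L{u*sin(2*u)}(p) 4*p/(p^2+4)^2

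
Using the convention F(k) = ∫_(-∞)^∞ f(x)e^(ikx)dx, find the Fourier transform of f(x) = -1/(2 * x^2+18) -pi * exp(-3 * Abs(k))/6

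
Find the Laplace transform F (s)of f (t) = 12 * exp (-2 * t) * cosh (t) 12 * (s + 2)/ ( (s + 2)^2 - 1)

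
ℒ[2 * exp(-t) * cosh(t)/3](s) 2 * (s + 1)/(3 * s * (s + 2))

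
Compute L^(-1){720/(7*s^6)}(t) 6*t^5/7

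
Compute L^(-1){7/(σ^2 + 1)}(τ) 7 * sin(τ)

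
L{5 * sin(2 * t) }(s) 10/(s^2 + 4) 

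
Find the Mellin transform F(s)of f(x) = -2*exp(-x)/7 -2*gamma(s)/7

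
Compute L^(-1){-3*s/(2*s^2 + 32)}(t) -3*cos(4*t)/2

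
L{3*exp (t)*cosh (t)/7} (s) 3*(s - 1)/ (7*s*(s - 2))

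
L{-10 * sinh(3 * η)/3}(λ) -10/(λ^2 - 9)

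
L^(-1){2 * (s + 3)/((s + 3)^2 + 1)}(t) 2 * exp(-3 * t) * cos(t)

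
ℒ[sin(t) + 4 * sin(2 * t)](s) 8/(s^2 + 4) + 1/(s^2 + 1)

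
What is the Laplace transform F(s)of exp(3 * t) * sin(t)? 1/((s - 3)^2 + 1)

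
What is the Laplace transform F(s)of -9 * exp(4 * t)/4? -9/(4 * s - 16)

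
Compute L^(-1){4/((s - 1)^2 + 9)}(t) 4 * exp(t) * sin(3 * t)/3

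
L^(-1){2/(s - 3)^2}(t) 2*t*exp(3*t)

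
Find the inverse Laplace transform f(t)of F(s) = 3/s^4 t^3/2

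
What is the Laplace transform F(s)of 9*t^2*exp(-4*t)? 18/(s + 4)^3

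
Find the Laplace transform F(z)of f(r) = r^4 24/z^5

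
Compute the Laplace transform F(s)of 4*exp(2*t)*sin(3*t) 12/((s - 2)^2+9)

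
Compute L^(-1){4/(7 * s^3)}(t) 2 * t^2/7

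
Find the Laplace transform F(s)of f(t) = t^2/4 1/(2 * s^3)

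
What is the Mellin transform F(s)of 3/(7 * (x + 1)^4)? gamma(s) * gamma(4 - s)/14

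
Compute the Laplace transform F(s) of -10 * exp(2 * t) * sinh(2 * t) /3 -20/(3 * s * (s - 4) ) 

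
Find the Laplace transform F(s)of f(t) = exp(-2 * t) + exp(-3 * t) 1/(s + 3) + 1/(s + 2)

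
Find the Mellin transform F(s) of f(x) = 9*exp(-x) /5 9*gamma(s) /5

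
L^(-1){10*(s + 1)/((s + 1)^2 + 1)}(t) 10*exp(-t)*cos(t)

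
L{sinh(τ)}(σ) 1/(σ^2-1)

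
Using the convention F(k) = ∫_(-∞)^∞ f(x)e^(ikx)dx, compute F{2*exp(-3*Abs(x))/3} 4/(k^2 + 9)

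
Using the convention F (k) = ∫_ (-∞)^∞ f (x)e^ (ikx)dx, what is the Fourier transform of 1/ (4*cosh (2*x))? pi/ (8*cosh (pi*k/4))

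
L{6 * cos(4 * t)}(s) 6 * s/(s^2 + 16)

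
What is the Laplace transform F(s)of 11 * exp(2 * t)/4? 11/(4 * (s - 2))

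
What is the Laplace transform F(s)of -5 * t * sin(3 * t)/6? -5 * s/(s^2 + 9)^2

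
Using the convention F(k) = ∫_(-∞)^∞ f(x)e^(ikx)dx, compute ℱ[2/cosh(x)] 2*pi/cosh(pi*k/2)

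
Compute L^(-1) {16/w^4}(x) 8 * x^3/3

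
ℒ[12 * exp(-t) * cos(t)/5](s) 12 * (s + 1)/(5 * ((s + 1)^2 + 1))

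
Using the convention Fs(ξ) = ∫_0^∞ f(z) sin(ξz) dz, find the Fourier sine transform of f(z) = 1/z pi/2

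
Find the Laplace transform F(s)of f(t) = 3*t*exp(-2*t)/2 3/(2*(s + 2)^2)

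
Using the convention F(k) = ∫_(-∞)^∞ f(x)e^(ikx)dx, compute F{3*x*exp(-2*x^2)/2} 3*sqrt(2)*I*sqrt(pi)*k*exp(-k^2/8)/16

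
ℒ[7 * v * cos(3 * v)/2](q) 7 * (q^2 - 9)/(2 * (q^2 + 9)^2)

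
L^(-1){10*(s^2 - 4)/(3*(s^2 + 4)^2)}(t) 10*t*cos(2*t)/3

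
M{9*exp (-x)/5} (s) 9*gamma (s)/5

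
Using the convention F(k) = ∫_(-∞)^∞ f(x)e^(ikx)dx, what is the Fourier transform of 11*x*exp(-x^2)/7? 11*I*sqrt(pi)*k*exp(-k^2/4)/14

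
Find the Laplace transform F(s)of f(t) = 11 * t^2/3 22/(3 * s^3)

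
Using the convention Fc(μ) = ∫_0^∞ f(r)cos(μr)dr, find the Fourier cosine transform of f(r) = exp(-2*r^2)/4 sqrt(2)*sqrt(pi)*exp(-μ^2/8)/16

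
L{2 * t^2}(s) 4/s^3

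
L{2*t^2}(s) 4/s^3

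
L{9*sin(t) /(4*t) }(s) 9*atan(1/s) /4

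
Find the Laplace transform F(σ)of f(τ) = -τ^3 -6/σ^4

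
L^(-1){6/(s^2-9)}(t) 2*sinh(3*t)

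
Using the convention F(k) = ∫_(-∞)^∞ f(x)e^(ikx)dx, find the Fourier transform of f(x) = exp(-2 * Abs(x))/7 4/(7 * (k^2 + 4))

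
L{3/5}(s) 3/(5 * s)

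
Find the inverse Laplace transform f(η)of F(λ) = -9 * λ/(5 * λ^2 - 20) -9 * cosh(2 * η)/5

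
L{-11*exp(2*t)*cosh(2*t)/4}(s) 11*(2 - s)/(4*s*(s - 4))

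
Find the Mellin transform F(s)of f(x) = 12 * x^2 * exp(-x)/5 12 * gamma(s+2)/5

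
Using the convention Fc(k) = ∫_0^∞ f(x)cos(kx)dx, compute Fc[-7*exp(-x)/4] -7/(4*k^2+4)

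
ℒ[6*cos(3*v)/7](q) 6*q/(7*(q^2 + 9))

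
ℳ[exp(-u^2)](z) gamma(z/2)/2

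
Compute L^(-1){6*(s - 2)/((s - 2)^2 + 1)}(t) 6*exp(2*t)*cos(t)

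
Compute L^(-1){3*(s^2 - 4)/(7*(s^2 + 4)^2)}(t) 3*t*cos(2*t)/7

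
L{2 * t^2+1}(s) 4/s^3+1/s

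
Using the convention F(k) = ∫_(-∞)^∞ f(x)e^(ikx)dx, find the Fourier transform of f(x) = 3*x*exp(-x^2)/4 3*I*sqrt(pi)*k*exp(-k^2/4)/8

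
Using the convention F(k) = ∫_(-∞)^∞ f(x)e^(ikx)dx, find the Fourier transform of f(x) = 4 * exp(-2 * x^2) 2 * sqrt(2) * sqrt(pi) * exp(-k^2/8)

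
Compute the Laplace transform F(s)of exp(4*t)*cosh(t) (s - 4)/((s - 4)^2 - 1)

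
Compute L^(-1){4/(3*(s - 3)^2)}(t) 4*t*exp(3*t)/3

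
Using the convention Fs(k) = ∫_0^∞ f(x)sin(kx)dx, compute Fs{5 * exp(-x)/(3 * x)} 5 * atan(k)/3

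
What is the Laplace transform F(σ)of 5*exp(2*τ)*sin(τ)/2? 5/(2*((σ - 2)^2 + 1))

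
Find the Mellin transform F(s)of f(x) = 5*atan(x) -5*pi*sec(pi*s/2)/(2*s)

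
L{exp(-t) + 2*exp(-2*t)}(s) 2/(s + 2) + 1/(s + 1)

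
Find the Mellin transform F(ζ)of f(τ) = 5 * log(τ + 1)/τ -5 * pi * csc(pi * ζ)/(ζ - 1)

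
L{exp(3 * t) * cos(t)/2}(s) (s - 3)/(2 * ((s - 3)^2 + 1))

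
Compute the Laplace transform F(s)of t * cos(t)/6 (s^2 - 1)/(6 * (s^2 + 1)^2)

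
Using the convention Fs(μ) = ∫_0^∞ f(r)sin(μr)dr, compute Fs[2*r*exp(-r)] 4*μ/(μ^2+1)^2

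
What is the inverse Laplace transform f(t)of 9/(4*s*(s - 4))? 9*exp(2*t)*sinh(2*t)/8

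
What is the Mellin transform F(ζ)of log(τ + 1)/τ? -pi*csc(pi*ζ)/(ζ - 1)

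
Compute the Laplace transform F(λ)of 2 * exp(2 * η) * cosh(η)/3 2 * (λ - 2)/(3 * ((λ - 2)^2 - 1))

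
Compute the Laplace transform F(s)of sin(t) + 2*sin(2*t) 4/(s^2 + 4) + 1/(s^2 + 1)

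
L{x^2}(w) 2/w^3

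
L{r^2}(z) 2/z^3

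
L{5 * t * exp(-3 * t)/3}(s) 5/(3 * (s + 3)^2)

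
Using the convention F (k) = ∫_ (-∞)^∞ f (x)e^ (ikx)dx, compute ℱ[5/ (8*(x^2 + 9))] 5*pi*exp (-3*Abs (k))/24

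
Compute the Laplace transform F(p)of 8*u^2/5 16/(5*p^3)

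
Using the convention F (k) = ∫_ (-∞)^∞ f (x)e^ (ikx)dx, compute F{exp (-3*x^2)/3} sqrt (3)*sqrt (pi)*exp (-k^2/12)/9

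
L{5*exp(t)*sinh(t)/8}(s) 5/(8*s*(s - 2))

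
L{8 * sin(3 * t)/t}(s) 8 * atan(3/s)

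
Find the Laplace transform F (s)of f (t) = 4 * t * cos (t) 4 * (s^2 - 1)/ (s^2 + 1)^2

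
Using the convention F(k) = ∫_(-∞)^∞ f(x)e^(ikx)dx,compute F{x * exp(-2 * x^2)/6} sqrt(2) * I * sqrt(pi) * k * exp(-k^2/8)/48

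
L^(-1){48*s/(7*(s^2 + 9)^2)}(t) 8*t*sin(3*t)/7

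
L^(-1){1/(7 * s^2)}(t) t/7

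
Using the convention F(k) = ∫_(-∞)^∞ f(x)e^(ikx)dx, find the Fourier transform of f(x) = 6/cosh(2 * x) 3 * pi/cosh(pi * k/4)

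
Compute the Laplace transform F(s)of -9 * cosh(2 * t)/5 -9 * s/(5 * s^2 - 20)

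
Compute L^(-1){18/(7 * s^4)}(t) 3 * t^3/7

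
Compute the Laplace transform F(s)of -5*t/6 -5/(6*s^2)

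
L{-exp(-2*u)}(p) -1/(p+2)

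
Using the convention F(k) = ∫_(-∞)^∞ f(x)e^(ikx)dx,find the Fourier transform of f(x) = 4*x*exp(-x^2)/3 2*I*sqrt(pi)*k*exp(-k^2/4)/3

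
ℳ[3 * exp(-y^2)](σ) 3 * gamma(σ/2)/2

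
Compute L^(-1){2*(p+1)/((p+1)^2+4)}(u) 2*exp(-u)*cos(2*u)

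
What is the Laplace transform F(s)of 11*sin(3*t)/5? 33/(5*(s^2 + 9))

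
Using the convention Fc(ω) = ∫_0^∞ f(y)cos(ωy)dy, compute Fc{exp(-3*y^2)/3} sqrt(3)*sqrt(pi)*exp(-ω^2/12)/18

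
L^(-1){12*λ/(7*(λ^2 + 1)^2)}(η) 6*η*sin(η)/7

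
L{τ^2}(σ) 2/σ^3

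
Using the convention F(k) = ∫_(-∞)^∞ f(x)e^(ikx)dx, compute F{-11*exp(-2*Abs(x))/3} -44/(3*k^2 + 12)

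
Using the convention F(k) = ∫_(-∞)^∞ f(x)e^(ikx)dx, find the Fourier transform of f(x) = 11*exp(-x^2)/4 11*sqrt(pi)*exp(-k^2/4)/4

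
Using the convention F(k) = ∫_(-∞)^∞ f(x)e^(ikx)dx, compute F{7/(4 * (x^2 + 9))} 7 * pi * exp(-3 * Abs(k))/12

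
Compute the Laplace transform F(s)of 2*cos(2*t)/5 2*s/(5*(s^2 + 4))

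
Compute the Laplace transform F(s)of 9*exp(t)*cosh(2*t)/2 9*(s - 1)/(2*((s - 1)^2 - 4))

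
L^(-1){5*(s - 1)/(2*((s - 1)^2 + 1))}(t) 5*exp(t)*cos(t)/2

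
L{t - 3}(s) s^(-2) - 3/s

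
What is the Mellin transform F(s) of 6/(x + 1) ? 6*pi*csc(pi*s) 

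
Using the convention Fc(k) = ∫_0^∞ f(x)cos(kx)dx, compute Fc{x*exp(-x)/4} (1 - k^2)/(4*(k^2 + 1)^2)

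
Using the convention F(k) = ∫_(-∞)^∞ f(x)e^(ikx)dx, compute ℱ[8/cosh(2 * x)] 4 * pi/cosh(pi * k/4)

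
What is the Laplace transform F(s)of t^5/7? 120/(7 * s^6)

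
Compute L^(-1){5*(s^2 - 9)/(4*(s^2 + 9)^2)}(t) 5*t*cos(3*t)/4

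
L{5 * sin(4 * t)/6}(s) 10/(3 * (s^2 + 16))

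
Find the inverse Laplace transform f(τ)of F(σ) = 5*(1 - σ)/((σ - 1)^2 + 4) -5*exp(τ)*cos(2*τ)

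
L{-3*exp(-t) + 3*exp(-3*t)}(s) 3/(s + 3) - 3/(s + 1)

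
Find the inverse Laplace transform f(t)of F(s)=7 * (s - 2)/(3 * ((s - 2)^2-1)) 7 * exp(2 * t) * cosh(t)/3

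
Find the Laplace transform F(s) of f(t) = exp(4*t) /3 1/(3*(s - 4) ) 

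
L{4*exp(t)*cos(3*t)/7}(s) 4*(s - 1)/(7*((s - 1)^2+9))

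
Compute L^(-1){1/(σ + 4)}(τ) exp(-4*τ)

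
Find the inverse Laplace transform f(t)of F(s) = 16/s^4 8*t^3/3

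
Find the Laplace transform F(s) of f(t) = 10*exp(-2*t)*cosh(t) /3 10*(s + 2) /(3*((s + 2) ^2 - 1) ) 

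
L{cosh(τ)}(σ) σ/(σ^2 - 1)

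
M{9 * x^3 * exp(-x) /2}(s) 9 * gamma(s + 3) /2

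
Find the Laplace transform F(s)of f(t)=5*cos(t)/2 5*s/(2*(s^2 + 1))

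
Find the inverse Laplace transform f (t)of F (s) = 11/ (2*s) 11/2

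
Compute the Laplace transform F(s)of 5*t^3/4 15/(2*s^4)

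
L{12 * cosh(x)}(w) 12 * w/(w^2 - 1)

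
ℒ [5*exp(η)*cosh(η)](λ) 5*(λ - 1)/(λ*(λ - 2))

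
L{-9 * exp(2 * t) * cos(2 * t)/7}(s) 9 * (2 - s)/(7 * ((s - 2)^2 + 4))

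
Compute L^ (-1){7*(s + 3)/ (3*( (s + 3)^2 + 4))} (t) 7*exp (-3*t)*cos (2*t)/3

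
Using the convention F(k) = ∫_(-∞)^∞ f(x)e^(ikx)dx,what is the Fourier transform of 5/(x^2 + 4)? 5*pi*exp(-2*Abs(k))/2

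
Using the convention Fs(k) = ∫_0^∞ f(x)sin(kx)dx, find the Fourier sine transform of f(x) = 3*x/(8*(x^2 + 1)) 3*pi*exp(-k)/16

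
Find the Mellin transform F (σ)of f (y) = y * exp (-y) gamma (σ + 1)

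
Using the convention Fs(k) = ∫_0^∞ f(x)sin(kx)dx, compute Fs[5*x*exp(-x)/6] 5*k/(3*(k^2 + 1)^2)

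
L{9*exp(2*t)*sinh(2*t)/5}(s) 18/(5*s*(s - 4))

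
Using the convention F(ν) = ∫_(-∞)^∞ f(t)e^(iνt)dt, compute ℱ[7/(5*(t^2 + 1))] 7*pi*exp(-Abs(ν))/5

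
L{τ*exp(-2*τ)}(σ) (σ+2)^(-2)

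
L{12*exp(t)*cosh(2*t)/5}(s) 12*(s - 1)/(5*((s - 1)^2-4))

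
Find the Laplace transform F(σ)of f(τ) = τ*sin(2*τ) 4*σ/(σ^2 + 4)^2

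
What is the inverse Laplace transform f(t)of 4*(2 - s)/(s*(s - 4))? -4*exp(2*t)*cosh(2*t)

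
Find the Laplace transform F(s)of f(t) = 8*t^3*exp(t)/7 48/(7*(s - 1)^4)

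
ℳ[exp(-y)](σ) gamma(σ)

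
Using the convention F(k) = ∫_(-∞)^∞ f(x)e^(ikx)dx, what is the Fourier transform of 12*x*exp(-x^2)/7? 6*I*sqrt(pi)*k*exp(-k^2/4)/7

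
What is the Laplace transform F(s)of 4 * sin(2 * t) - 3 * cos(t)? 8/(s^2 + 4) - 3 * s/(s^2 + 1)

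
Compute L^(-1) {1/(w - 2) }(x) exp(2*x) 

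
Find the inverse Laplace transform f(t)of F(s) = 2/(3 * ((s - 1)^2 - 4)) exp(t) * sinh(2 * t)/3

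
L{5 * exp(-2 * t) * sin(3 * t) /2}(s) 15/(2 * ((s + 2) ^2 + 9) ) 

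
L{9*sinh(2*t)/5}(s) 18/(5*(s^2 - 4))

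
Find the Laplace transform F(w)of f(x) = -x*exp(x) -1/(w - 1)^2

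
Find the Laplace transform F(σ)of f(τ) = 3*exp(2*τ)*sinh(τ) 3/((σ - 2)^2-1)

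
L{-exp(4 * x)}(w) -1/(w - 4)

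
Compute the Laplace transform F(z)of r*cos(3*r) (z^2-9)/(z^2 + 9)^2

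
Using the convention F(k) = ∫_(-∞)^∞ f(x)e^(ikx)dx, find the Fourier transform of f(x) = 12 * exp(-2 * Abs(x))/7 48/(7 * (k^2 + 4))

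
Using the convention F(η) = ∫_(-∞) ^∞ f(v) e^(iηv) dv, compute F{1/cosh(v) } pi/cosh(pi*η/2) 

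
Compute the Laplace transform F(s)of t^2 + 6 6/s + 2/s^3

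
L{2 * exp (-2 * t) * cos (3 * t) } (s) 2 * (s + 2) / ( (s + 2) ^2 + 9) 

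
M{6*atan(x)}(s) -3*pi*sec(pi*s/2)/s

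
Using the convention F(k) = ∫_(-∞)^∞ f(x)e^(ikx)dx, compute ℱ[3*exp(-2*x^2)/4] 3*sqrt(2)*sqrt(pi)*exp(-k^2/8)/8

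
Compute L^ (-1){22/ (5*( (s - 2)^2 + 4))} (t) 11*exp (2*t)*sin (2*t)/5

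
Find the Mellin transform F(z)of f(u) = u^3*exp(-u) gamma(z+3)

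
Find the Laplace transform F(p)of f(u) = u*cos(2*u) (p^2 - 4)/(p^2 + 4)^2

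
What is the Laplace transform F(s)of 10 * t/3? 10/(3 * s^2)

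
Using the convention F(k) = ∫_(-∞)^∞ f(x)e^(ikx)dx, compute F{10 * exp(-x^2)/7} 10 * sqrt(pi) * exp(-k^2/4)/7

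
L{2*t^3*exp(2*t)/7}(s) 12/(7*(s - 2)^4)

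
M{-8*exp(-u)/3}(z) -8*gamma(z)/3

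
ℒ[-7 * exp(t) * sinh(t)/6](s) -7/(6 * s * (s - 2))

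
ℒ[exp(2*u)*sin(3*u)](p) 3/((p - 2)^2 + 9)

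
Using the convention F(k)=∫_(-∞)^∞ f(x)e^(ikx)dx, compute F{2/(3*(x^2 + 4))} pi*exp(-2*Abs(k))/3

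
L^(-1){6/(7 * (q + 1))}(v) 6 * exp(-v)/7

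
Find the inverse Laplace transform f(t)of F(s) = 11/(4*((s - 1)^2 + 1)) 11*exp(t)*sin(t)/4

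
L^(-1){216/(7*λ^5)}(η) 9*η^4/7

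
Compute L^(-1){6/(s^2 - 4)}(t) 3 * sinh(2 * t)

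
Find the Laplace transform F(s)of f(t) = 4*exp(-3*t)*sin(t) 4/((s+3)^2+1)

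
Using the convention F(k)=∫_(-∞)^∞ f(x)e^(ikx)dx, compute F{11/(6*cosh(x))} 11*pi/(6*cosh(pi*k/2))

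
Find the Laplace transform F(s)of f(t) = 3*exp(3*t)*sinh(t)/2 3/(2*((s - 3)^2 - 1))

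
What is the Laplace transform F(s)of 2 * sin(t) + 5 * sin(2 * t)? 2/(s^2 + 1) + 10/(s^2 + 4)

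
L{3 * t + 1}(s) 3/s^2 + 1/s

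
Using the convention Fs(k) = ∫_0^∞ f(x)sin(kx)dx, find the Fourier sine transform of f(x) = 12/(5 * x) 6 * pi/5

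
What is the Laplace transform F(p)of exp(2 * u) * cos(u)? (p - 2)/((p - 2)^2+1)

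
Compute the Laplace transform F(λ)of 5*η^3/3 10/λ^4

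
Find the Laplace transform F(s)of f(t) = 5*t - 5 5/s^2-5/s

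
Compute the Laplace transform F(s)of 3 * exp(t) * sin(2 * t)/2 3/((s - 1)^2 + 4)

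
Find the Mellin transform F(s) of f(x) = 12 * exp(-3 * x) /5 12 * gamma(s) /(5 * 3^s) 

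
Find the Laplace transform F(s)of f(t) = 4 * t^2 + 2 2/s + 8/s^3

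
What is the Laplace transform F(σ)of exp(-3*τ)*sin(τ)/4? 1/(4*((σ + 3)^2 + 1))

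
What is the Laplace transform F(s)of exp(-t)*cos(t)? (s + 1)/((s + 1)^2 + 1)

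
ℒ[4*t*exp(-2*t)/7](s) 4/(7*(s + 2)^2)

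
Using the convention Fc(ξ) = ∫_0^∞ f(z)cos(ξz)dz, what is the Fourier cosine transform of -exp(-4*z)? -4/(ξ^2 + 16)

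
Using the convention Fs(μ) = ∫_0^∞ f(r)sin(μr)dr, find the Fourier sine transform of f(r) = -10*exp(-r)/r -10*atan(μ)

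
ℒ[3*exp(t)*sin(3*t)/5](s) 9/(5*((s - 1)^2 + 9))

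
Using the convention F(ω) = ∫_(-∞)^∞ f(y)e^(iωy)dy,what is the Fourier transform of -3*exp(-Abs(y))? -6/(ω^2 + 1)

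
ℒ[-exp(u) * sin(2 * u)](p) -2/((p - 1)^2 + 4)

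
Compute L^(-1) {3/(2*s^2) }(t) 3*t/2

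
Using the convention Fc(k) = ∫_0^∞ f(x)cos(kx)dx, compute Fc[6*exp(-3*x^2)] sqrt(3)*sqrt(pi)*exp(-k^2/12)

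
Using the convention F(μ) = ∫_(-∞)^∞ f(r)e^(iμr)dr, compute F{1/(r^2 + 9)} pi * exp(-3 * Abs(μ))/3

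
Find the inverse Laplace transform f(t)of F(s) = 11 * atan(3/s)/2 11 * sin(3 * t)/(2 * t)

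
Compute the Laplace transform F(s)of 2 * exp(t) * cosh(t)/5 2 * (s - 1)/(5 * s * (s - 2))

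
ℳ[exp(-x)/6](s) gamma(s)/6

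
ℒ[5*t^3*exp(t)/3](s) 10/(s - 1)^4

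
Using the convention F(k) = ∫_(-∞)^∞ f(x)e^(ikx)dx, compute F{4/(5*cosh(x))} 4*pi/(5*cosh(pi*k/2))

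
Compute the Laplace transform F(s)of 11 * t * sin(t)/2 11 * s/(s^2 + 1)^2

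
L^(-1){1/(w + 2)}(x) exp(-2 * x)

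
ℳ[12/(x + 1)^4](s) 2*gamma(s)*gamma(4 - s)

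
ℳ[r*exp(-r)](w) gamma(w + 1)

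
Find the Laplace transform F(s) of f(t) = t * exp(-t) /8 1/(8 * (s + 1) ^2) 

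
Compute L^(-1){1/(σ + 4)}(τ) exp(-4 * τ)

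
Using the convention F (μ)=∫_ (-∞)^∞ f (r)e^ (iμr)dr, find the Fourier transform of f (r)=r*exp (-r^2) I*sqrt (pi)*μ*exp (-μ^2/4)/2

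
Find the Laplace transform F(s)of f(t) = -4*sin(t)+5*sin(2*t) 10/(s^2+4) - 4/(s^2+1)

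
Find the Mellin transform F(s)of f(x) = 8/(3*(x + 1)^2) -8*pi*(s - 1)/(3*sin(pi*s))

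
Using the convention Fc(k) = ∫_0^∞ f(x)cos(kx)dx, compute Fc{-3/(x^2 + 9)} -pi * exp(-3 * k)/2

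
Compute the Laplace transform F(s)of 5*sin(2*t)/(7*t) 5*atan(2/s)/7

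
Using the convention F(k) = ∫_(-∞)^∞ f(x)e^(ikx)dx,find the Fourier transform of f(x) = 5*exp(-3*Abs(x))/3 10/(k^2 + 9)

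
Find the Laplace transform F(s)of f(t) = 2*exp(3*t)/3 2/(3*(s - 3))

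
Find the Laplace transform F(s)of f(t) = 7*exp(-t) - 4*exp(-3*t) 7/(s + 1) - 4/(s + 3)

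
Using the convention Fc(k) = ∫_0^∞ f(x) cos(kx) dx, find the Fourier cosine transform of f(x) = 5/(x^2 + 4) 5*pi*exp(-2*k) /4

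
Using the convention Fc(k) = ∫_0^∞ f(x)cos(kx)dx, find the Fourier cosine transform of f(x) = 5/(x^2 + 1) 5*pi*exp(-k)/2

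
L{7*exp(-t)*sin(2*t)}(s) 14/((s + 1)^2 + 4)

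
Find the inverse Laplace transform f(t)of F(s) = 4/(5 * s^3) 2 * t^2/5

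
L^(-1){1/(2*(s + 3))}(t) exp(-3*t)/2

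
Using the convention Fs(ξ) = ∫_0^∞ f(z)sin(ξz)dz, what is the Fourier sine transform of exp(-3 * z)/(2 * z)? atan(ξ/3)/2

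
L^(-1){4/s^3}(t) 2*t^2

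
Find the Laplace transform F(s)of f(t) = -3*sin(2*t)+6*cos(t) 6*s/(s^2+1) - 6/(s^2+4)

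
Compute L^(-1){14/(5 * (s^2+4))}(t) 7 * sin(2 * t)/5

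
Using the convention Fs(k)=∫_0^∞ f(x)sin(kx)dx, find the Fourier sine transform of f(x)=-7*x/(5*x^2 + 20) -7*pi*exp(-2*k)/10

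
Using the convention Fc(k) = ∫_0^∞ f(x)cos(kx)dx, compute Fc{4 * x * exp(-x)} 4 * (1 - k^2)/(k^2 + 1)^2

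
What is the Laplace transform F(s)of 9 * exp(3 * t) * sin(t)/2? 9/(2 * ((s - 3)^2 + 1))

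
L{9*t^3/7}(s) 54/(7*s^4)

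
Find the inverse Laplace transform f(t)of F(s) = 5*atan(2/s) 5*sin(2*t)/t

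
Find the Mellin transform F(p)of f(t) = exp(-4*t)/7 gamma(p)/(7*4^p)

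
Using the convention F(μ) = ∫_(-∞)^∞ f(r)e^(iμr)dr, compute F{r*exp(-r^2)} I*sqrt(pi)*μ*exp(-μ^2/4)/2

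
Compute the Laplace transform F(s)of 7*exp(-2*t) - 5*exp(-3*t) 7/(s + 2) - 5/(s + 3)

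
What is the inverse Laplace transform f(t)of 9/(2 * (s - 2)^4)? 3 * t^3 * exp(2 * t)/4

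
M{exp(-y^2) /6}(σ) gamma(σ/2) /12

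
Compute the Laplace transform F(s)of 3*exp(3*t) 3/(s - 3)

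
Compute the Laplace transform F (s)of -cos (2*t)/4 -s/ (4*s^2 + 16)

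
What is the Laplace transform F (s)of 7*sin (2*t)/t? 7*atan (2/s)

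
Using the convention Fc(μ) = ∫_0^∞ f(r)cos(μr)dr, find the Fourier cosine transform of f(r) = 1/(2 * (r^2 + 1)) pi * exp(-μ)/4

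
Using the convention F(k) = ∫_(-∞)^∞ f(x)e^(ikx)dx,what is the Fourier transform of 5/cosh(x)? 5*pi/cosh(pi*k/2)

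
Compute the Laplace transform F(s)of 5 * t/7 5/(7 * s^2)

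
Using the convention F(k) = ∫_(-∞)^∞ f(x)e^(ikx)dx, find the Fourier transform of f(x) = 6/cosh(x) 6 * pi/cosh(pi * k/2)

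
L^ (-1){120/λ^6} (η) η^5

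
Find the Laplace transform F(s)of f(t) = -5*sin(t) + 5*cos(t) 5*s/(s^2 + 1) - 5/(s^2 + 1)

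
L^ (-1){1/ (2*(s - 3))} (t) exp (3*t)/2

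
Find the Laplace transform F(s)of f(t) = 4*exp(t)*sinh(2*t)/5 8/(5*((s - 1)^2 - 4))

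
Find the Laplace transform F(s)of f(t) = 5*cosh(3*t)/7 5*s/(7*(s^2 - 9))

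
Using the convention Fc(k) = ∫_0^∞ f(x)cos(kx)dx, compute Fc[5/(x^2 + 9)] 5*pi*exp(-3*k)/6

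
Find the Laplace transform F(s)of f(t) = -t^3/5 -6/(5*s^4)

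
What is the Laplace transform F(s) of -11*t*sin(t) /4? -11*s/(2*(s^2 + 1) ^2) 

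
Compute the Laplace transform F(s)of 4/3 4/(3*s)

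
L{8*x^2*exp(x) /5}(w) 16/(5*(w - 1) ^3) 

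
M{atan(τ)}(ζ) -pi*sec(pi*ζ/2)/(2*ζ)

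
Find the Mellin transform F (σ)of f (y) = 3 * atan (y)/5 -3 * pi * sec (pi * σ/2)/ (10 * σ)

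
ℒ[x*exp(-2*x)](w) (w + 2)^(-2)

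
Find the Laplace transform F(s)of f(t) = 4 4/s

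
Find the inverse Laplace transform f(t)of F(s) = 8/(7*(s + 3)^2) 8*t*exp(-3*t)/7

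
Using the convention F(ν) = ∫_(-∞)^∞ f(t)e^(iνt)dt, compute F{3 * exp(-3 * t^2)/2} sqrt(3) * sqrt(pi) * exp(-ν^2/12)/2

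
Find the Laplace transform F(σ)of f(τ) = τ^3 6/σ^4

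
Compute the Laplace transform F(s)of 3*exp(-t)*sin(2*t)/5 6/(5*((s + 1)^2 + 4))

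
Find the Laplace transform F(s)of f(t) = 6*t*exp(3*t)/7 6/(7*(s - 3)^2)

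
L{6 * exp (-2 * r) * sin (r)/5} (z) 6/ (5 * ( (z + 2)^2 + 1))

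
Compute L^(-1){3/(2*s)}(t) 3/2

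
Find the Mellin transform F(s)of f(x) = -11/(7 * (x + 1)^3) -11 * pi * (s - 2) * (s - 1)/(14 * sin(pi * s))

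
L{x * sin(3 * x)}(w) 6 * w/(w^2 + 9)^2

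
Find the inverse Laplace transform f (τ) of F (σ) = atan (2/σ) sin (2*τ) /τ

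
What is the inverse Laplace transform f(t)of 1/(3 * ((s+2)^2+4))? exp(-2 * t) * sin(2 * t)/6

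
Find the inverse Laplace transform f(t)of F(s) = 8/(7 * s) 8/7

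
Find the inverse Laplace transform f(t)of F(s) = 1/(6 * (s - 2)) exp(2 * t)/6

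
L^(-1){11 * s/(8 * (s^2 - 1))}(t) 11 * cosh(t)/8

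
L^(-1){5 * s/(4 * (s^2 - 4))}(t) 5 * cosh(2 * t)/4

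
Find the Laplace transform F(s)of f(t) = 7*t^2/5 14/(5*s^3)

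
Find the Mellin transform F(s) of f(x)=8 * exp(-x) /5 8 * gamma(s) /5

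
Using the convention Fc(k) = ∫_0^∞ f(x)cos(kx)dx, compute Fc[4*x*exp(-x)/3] 4*(1 - k^2)/(3*(k^2 + 1)^2)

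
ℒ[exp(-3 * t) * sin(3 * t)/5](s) 3/(5 * ((s + 3)^2 + 9))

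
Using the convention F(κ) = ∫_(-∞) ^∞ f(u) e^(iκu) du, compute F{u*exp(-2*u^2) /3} sqrt(2)*I*sqrt(pi)*κ*exp(-κ^2/8) /24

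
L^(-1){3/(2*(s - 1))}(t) 3*exp(t)/2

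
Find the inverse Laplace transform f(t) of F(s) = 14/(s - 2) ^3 7*t^2*exp(2*t) 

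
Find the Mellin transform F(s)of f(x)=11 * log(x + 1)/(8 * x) -11 * pi * csc(pi * s)/(8 * s - 8)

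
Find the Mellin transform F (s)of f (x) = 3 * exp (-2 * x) 3 * gamma (s)/2^s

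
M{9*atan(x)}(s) -9*pi*sec(pi*s/2)/(2*s)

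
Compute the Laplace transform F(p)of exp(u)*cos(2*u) (p - 1)/((p - 1)^2 + 4)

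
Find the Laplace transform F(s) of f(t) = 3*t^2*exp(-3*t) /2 3/(s + 3) ^3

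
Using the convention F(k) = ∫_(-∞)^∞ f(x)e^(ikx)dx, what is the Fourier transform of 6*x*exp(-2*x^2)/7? 3*sqrt(2)*I*sqrt(pi)*k*exp(-k^2/8)/28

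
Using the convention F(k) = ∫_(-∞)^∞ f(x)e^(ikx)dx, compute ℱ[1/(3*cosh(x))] pi/(3*cosh(pi*k/2))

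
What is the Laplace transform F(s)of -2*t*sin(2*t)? -8*s/(s^2 + 4)^2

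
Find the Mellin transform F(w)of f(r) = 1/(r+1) pi*csc(pi*w)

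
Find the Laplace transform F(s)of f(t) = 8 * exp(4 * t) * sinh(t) 8/((s - 4)^2 - 1)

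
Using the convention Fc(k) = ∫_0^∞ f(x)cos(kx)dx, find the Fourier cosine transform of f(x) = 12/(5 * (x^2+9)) 2 * pi * exp(-3 * k)/5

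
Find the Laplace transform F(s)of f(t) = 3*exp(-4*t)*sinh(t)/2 3/(2*((s + 4)^2 - 1))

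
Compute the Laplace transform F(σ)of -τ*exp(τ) -1/(σ - 1)^2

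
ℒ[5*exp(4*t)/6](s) 5/(6*(s - 4))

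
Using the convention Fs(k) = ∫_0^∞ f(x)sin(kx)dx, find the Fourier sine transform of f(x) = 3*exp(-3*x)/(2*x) 3*atan(k/3)/2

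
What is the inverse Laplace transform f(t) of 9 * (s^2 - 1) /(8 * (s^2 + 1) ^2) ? 9 * t * cos(t) /8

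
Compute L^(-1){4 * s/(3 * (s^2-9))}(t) 4 * cosh(3 * t)/3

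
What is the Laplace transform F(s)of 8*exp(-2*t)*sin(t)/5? 8/(5*((s + 2)^2 + 1))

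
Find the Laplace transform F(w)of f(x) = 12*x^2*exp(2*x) 24/(w - 2)^3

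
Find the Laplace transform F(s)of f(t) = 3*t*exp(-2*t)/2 3/(2*(s + 2)^2)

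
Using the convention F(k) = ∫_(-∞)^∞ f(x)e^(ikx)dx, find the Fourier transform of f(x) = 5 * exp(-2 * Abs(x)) 20/(k^2 + 4)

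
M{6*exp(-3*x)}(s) 6*gamma(s)/3^s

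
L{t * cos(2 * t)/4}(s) (s^2 - 4)/(4 * (s^2 + 4)^2)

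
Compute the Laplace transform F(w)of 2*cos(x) 2*w/(w^2+1)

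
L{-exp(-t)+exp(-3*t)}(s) 1/(s+3)-1/(s+1)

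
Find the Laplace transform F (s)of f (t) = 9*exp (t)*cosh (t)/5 9*(s - 1)/ (5*s*(s - 2))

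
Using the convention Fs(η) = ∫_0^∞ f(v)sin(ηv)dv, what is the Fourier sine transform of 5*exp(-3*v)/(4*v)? 5*atan(η/3)/4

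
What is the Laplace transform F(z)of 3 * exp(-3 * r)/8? 3/(8 * (z + 3))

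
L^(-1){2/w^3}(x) x^2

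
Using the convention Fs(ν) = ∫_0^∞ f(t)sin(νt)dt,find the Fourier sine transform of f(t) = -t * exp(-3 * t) -6 * ν/(ν^2 + 9)^2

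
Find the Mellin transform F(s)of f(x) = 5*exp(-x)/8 5*gamma(s)/8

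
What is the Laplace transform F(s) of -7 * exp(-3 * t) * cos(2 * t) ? 7 * (-s - 3) /((s + 3) ^2 + 4) 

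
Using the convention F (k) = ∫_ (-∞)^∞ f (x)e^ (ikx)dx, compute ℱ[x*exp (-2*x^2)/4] sqrt (2)*I*sqrt (pi)*k*exp (-k^2/8)/32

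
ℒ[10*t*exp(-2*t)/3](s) 10/(3*(s + 2)^2)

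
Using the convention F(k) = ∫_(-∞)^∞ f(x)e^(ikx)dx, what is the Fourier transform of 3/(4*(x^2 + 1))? 3*pi*exp(-Abs(k))/4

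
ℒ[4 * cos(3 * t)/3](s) 4 * s/(3 * (s^2 + 9))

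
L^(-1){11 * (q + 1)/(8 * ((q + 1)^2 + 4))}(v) 11 * exp(-v) * cos(2 * v)/8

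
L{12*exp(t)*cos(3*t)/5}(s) 12*(s - 1)/(5*((s - 1)^2 + 9))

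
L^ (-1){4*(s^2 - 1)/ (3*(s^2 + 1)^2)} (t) 4*t*cos (t)/3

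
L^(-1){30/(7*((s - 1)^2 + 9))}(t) 10*exp(t)*sin(3*t)/7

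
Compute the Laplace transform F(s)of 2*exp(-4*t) 2/(s+4)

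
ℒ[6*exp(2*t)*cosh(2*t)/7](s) 6*(s - 2)/(7*s*(s - 4))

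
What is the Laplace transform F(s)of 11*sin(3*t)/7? 33/(7*(s^2+9))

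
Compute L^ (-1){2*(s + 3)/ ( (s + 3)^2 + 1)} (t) 2*exp (-3*t)*cos (t)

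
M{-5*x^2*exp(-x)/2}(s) -5*gamma(s + 2)/2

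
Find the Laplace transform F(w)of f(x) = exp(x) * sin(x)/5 1/(5 * ((w - 1)^2 + 1))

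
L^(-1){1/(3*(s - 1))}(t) exp(t)/3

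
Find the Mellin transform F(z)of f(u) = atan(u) -pi*sec(pi*z/2)/(2*z)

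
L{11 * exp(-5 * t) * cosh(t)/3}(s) 11 * (s+5)/(3 * ((s+5)^2 - 1))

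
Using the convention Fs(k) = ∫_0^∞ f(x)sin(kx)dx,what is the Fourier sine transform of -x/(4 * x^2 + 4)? -pi * exp(-k)/8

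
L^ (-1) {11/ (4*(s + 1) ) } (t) 11*exp (-t) /4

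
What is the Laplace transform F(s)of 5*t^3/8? 15/(4*s^4)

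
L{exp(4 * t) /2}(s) 1/(2 * (s - 4) ) 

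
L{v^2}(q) 2/q^3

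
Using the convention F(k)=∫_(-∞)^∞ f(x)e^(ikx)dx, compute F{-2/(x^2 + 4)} -pi*exp(-2*Abs(k))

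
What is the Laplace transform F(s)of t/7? 1/(7*s^2)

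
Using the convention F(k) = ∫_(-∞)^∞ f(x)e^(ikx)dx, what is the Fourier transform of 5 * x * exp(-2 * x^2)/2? 5 * sqrt(2) * I * sqrt(pi) * k * exp(-k^2/8)/16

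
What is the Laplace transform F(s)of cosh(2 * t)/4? s/(4 * (s^2 - 4))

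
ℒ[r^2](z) 2/z^3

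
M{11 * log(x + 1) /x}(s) -11 * pi * csc(pi * s) /(s - 1) 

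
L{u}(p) p^(-2)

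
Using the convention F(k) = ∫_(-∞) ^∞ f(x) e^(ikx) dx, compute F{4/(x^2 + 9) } 4*pi*exp(-3*Abs(k) ) /3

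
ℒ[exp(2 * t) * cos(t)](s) (s - 2)/((s - 2)^2+1)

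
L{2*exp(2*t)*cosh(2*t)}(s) 2*(s - 2)/(s*(s - 4))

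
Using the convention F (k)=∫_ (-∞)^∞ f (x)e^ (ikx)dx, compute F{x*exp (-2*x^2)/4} sqrt (2)*I*sqrt (pi)*k*exp (-k^2/8)/32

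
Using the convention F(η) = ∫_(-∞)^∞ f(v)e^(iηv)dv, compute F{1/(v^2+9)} pi * exp(-3 * Abs(η))/3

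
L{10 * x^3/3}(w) 20/w^4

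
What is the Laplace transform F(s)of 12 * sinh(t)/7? 12/(7 * (s^2-1))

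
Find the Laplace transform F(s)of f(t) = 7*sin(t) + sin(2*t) 7/(s^2 + 1) + 2/(s^2 + 4)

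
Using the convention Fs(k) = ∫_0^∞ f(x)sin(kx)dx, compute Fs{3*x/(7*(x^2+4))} 3*pi*exp(-2*k)/14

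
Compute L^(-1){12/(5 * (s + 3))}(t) 12 * exp(-3 * t)/5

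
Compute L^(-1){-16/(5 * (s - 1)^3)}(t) -8 * t^2 * exp(t)/5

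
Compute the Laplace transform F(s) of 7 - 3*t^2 7/s - 6/s^3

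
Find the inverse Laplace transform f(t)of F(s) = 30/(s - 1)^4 5 * t^3 * exp(t)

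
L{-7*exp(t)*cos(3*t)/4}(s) 7*(1 - s)/(4*((s - 1)^2 + 9))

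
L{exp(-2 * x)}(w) 1/(w+2)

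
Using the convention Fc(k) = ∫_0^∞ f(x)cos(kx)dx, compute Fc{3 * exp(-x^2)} 3 * sqrt(pi) * exp(-k^2/4)/2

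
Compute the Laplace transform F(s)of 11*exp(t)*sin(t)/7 11/(7*((s - 1)^2 + 1))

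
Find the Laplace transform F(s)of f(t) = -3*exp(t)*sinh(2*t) -6/((s - 1)^2 - 4)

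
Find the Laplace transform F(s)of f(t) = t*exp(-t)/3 1/(3*(s + 1)^2)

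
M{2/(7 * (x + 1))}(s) 2 * pi * csc(pi * s)/7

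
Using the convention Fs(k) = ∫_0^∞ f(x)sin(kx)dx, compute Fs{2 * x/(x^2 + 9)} pi * exp(-3 * k)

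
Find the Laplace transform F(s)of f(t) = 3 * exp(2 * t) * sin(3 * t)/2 9/(2 * ((s - 2)^2 + 9))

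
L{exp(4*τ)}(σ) 1/(σ - 4)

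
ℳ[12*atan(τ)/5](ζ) -6*pi*sec(pi*ζ/2)/(5*ζ)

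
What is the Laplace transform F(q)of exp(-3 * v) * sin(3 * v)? 3/((q + 3)^2 + 9)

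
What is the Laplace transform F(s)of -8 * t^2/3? -16/(3 * s^3)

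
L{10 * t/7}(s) 10/(7 * s^2)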